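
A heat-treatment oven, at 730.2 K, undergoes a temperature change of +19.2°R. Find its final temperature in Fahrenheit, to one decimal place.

Initial temperature in Celsius: 730.2 - 273.15 = 457.0500°C.
The 19.2°R change is an interval, so only the factor 5/9 applies: +19.2 × 5/9 = +10.6667°C.
Final Celsius temperature: 457.0500 + 10.6667 = 467.7167°C.
In Fahrenheit: 467.7167 × 1.8 + 32 = 873.9°F.

873.9°F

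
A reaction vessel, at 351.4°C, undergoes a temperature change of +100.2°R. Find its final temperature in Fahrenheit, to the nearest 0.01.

764.72°F

The 100.2°R change is an interval, so only the factor 5/9 applies: +100.2 × 5/9 = +55.6667°C.
Final Celsius temperature: 351.4000 + 55.6667 = 407.0667°C.
In Fahrenheit: 407.0667 × 1.8 + 32 = 764.72°F.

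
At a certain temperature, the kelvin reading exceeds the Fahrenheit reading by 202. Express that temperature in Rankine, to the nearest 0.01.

Let x be the Fahrenheit reading; then the kelvin reading is 5/9·x + 255.372.
(5/9·x + 255.372) - x = 202  ⇒  (-4/9)·x = -53.3722  ⇒  x = 120.0875°F.
In Celsius: (120.0875 - 32) × 5/9 = 48.9375°C.
In Rankine: 48.9375 × 1.8 + 491.67 = 579.76°R.

579.76°R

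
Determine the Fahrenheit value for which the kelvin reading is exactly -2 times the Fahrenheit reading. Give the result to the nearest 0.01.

Let F be the Fahrenheit reading. The kelvin reading is K = 5/9·F + 255.372.
Require K = -2·F: 5/9·F + 255.372 = -2·F.
(23/9)·F = -255.372  ⇒  F = -99.93.

-99.93°F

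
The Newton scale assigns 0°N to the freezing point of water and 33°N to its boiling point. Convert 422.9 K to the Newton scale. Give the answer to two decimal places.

49.42°N

First in Celsius: 422.9 - 273.15 = 149.7500°C.
Linearly onto the Newton scale: 0 + (149.7500 / 100) × (33 - 0) = 49.42°N.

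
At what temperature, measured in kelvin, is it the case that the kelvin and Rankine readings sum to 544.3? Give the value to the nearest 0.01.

Let K be the kelvin reading. The Rankine reading is R = 1.8·K.
Require K + R = 544.3: (2.8)·K = 544.3.
K = (544.3) / (2.8) = 194.39.

194.39 K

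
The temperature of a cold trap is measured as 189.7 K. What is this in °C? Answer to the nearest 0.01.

-83.45°C

In Celsius: 189.7 - 273.15 = -83.4500°C.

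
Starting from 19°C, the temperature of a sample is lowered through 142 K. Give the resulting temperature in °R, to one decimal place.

270.3°R

The 142 K change is an interval; Kelvin and Celsius degrees are the same size, so ΔC = -142°C.
Final Celsius temperature: 19.0000 - 142.0000 = -123.0000°C.
In Rankine: -123.0000 × 1.8 + 491.67 = 270.3°R.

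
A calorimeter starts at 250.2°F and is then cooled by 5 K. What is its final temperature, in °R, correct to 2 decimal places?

Initial temperature in Celsius: (250.2 - 32) × 5/9 = 121.2222°C.
The 5 K change is an interval; Kelvin and Celsius degrees are the same size, so ΔC = -5°C.
Final Celsius temperature: 121.2222 - 5.0000 = 116.2222°C.
In Rankine: 116.2222 × 1.8 + 491.67 = 700.87°R.

700.87°R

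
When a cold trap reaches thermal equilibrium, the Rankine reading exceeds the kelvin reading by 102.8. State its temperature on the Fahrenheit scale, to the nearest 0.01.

Let x be the kelvin reading; then the Rankine reading is 1.8·x.
(1.8·x) - x = 102.8  ⇒  (0.8)·x = 102.8  ⇒  x = 128.5000 K.
In Celsius: 128.5 - 273.15 = -144.6500°C.
In Fahrenheit: -144.6500 × 1.8 + 32 = -228.37°F.

-228.37°F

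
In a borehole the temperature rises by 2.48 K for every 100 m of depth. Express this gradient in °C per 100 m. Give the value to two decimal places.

The quantity depends on a temperature interval, so only the ratio of degree sizes applies; the offset between the scales is irrelevant.
A change of 1 K is a change of 1°C, so 2.48 × 1 = 2.48.

2.48 °C/100 m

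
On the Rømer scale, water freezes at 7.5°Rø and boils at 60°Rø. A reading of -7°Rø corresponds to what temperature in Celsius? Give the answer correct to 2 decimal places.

Linear interpolation between the fixed points: C = (-7 - 7.5) × 100 / (60 - 7.5) = -27.6190°C.

-27.62°C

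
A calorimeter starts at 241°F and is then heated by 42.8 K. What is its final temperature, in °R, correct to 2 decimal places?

Initial temperature in Celsius: (241 - 32) × 5/9 = 116.1111°C.
The 42.8 K change is an interval; Kelvin and Celsius degrees are the same size, so ΔC = +42.8°C.
Final Celsius temperature: 116.1111 + 42.8000 = 158.9111°C.
In Rankine: 158.9111 × 1.8 + 491.67 = 777.71°R.

777.71°R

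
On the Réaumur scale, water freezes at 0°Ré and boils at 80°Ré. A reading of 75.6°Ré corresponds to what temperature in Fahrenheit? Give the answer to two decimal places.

Linear interpolation between the fixed points: C = (75.6 - 0) × 100 / (80 - 0) = 94.5000°C.
Then 94.5000 × 1.8 + 32 = 202.10°F.

202.10°F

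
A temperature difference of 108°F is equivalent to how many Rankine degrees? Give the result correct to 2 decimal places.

Fahrenheit and Rankine degrees are the same size, so the interval is unchanged: 108.00.

108.00°R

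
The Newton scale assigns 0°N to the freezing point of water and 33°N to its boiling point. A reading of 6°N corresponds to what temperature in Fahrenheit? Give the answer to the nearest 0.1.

64.7°F

Linear interpolation between the fixed points: C = (6 - 0) × 100 / (33 - 0) = 18.1818°C.
Then 18.1818 × 1.8 + 32 = 64.7°F.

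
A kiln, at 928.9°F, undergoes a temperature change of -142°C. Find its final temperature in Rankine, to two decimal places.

Initial temperature in Celsius: (928.9 - 32) × 5/9 = 498.2778°C.
Final Celsius temperature: 498.2778 - 142.0000 = 356.2778°C.
In Rankine: 356.2778 × 1.8 + 491.67 = 1132.97°R.

1132.97°R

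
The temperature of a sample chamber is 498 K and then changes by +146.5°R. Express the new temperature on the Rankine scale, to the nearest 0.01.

Initial temperature in Celsius: 498 - 273.15 = 224.8500°C.
The 146.5°R change is an interval, so only the factor 5/9 applies: +146.5 × 5/9 = +81.3889°C.
Final Celsius temperature: 224.8500 + 81.3889 = 306.2389°C.
In Rankine: 306.2389 × 1.8 + 491.67 = 1042.90°R.

1042.90°R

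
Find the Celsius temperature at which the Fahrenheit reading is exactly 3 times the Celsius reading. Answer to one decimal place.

26.7°C

Let C be the Celsius reading. The Fahrenheit reading is F = 1.8·C + 32.
Require F = 3·C: 1.8·C + 32 = 3·C.
(-1.2)·C = -32  ⇒  C = 26.7.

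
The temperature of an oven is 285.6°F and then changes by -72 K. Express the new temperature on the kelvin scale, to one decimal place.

342.0 K

Initial temperature in Celsius: (285.6 - 32) × 5/9 = 140.8889°C.
The 72 K change is an interval; Kelvin and Celsius degrees are the same size, so ΔC = -72°C.
Final Celsius temperature: 140.8889 - 72.0000 = 68.8889°C.
In kelvin: 68.8889 + 273.15 = 342.0 K.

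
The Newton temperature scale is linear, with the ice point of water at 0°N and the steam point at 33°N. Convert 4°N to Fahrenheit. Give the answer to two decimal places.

53.82°F

Linear interpolation between the fixed points: C = (4 - 0) × 100 / (33 - 0) = 12.1212°C.
Then 12.1212 × 1.8 + 32 = 53.82°F.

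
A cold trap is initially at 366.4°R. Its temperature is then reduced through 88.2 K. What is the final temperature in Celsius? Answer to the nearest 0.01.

Initial temperature in Celsius: (366.4 - 491.67) × 5/9 = -69.5944°C.
The 88.2 K change is an interval; Kelvin and Celsius degrees are the same size, so ΔC = -88.2°C.
Final Celsius temperature: -69.5944 - 88.2000 = -157.7944°C.

-157.79°C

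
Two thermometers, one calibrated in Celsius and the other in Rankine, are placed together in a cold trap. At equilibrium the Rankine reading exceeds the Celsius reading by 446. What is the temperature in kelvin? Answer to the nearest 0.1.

216.1 K

Let x be the Celsius reading; then the Rankine reading is 1.8·x + 491.67.
(1.8·x + 491.67) - x = 446  ⇒  (0.8)·x = -45.67  ⇒  x = -57.0875°C.
In kelvin: -57.0875 + 273.15 = 216.1 K.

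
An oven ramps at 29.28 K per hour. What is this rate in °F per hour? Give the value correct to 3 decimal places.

52.704 °F/hour

Since only a temperature interval is involved, the additive offset between the scales drops out.
A change of 1 K is a change of 1.8°F, so 29.28 × 1.8 = 52.704.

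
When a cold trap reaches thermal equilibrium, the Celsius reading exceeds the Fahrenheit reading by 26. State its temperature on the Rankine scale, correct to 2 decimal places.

361.17°R

Let x be the Celsius reading; then the Fahrenheit reading is 1.8·x + 32.
(1.8·x + 32) - x = -26  ⇒  (0.8)·x = -58  ⇒  x = -72.5000°C.
In Rankine: -72.5000 × 1.8 + 491.67 = 361.17°R.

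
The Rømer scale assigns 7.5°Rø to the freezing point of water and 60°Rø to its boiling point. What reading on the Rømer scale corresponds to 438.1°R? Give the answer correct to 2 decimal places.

First in Celsius: (438.1 - 491.67) × 5/9 = -29.7611°C.
Linearly onto the Rømer scale: 7.5 + (-29.7611 / 100) × (60 - 7.5) = -8.12°Rø.

-8.12°Rø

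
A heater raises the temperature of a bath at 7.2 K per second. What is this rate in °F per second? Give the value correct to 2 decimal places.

12.96 °F/second

The quantity depends on a temperature interval, so only the ratio of degree sizes applies; the offset between the scales is irrelevant.
A change of 1 K is a change of 1.8°F, so 7.2 × 1.8 = 12.96.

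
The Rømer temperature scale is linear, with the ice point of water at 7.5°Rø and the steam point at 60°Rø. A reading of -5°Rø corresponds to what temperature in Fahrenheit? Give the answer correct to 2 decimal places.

Linear interpolation between the fixed points: C = (-5 - 7.5) × 100 / (60 - 7.5) = -23.8095°C.
Then -23.8095 × 1.8 + 32 = -10.86°F.

-10.86°F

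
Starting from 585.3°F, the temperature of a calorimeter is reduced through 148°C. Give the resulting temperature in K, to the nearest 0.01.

Initial temperature in Celsius: (585.3 - 32) × 5/9 = 307.3889°C.
Final Celsius temperature: 307.3889 - 148.0000 = 159.3889°C.
In kelvin: 159.3889 + 273.15 = 432.54 K.

432.54 K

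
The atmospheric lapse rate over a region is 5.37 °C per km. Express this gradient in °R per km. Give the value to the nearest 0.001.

9.666 °R/km

The quantity depends on a temperature interval, so only the ratio of degree sizes applies; the offset between the scales is irrelevant.
A change of 1°C is a change of 1.8°R, so 5.37 × 1.8 = 9.666.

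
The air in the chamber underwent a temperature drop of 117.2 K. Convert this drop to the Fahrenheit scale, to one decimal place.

211.0°F

For a temperature interval the offset drops out; only the factor 1.8 applies.
117.2 × 1.8 = 211.0.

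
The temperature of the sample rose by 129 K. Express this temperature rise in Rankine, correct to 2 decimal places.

An interval of 1 K corresponds to 1.8°R.
129 × 1.8 = 232.20.

232.20°R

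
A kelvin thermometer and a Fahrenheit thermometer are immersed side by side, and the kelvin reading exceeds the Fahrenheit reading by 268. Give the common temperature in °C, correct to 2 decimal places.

-33.56°C

Let x be the kelvin reading; then the Fahrenheit reading is 1.8·x - 459.67.
(1.8·x - 459.67) - x = -268  ⇒  (0.8)·x = 191.67  ⇒  x = 239.5875 K.
In Celsius: 239.5875 - 273.15 = -33.56°C.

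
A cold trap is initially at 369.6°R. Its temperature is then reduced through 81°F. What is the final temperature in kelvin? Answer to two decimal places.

160.33 K

Initial temperature in Celsius: (369.6 - 491.67) × 5/9 = -67.8167°C.
The 81°F change is an interval, so only the factor 5/9 applies: -81 × 5/9 = -45.0000°C.
Final Celsius temperature: -67.8167 - 45.0000 = -112.8167°C.
In kelvin: -112.8167 + 273.15 = 160.33 K.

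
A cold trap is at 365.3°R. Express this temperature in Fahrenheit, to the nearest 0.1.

-94.4°F

In Celsius: (365.3 - 491.67) × 5/9 = -70.2056°C.
In Fahrenheit: -70.2056 × 1.8 + 32 = -94.4°F.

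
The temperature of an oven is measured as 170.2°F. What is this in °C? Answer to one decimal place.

76.8°C

In Celsius: (170.2 - 32) × 5/9 = 76.7778°C.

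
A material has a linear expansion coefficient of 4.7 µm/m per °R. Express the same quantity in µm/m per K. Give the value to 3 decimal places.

8.460 µm/m per K

The quantity depends on a temperature interval, so only the ratio of degree sizes applies; the offset between the scales is irrelevant.
A change of 1 K is a change of 1.8°R, so per K the value is 4.7 × 1.8 = 8.460.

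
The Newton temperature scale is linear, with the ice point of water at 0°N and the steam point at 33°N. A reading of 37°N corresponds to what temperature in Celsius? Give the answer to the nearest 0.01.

Linear interpolation between the fixed points: C = (37 - 0) × 100 / (33 - 0) = 112.1212°C.

112.12°C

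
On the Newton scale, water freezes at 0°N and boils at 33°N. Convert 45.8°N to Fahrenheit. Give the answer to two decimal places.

281.82°F

Linear interpolation between the fixed points: C = (45.8 - 0) × 100 / (33 - 0) = 138.7879°C.
Then 138.7879 × 1.8 + 32 = 281.82°F.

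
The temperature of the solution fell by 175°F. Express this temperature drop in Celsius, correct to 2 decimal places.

97.22°C

For a temperature interval the offset drops out; only the factor 5/9 applies.
175 × 5/9 = 97.22.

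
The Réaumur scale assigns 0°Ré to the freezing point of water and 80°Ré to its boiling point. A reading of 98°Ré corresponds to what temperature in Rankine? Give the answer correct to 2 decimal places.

Linear interpolation between the fixed points: C = (98 - 0) × 100 / (80 - 0) = 122.5000°C.
Then 122.5000 × 1.8 + 491.67 = 712.17°R.

712.17°R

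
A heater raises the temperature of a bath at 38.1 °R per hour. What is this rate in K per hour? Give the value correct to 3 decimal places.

The quantity depends on a temperature interval, so only the ratio of degree sizes applies; the offset between the scales is irrelevant.
A change of 1°R is a change of 5/9 K, so 38.1 × 5/9 = 21.167.

21.167 K/hour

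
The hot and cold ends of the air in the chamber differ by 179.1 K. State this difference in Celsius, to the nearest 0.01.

Kelvin and Celsius degrees are the same size, so the interval is unchanged: 179.10.

179.10°C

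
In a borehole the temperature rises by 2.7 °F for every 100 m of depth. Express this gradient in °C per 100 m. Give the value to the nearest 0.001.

The quantity depends on a temperature interval, so only the ratio of degree sizes applies; the offset between the scales is irrelevant.
A change of 1°F is a change of 5/9°C, so 2.7 × 5/9 = 1.500.

1.500 °C/100 m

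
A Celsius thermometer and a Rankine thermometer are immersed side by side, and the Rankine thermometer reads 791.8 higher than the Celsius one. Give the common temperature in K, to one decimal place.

648.3 K

Let x be the Celsius reading; then the Rankine reading is 1.8·x + 491.67.
(1.8·x + 491.67) - x = 791.8  ⇒  (0.8)·x = 300.13  ⇒  x = 375.1625°C.
In kelvin: 375.1625 + 273.15 = 648.3 K.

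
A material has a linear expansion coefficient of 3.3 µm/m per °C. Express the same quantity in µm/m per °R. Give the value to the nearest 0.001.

1.833 µm/m per °R

The quantity depends on a temperature interval, so only the ratio of degree sizes applies; the offset between the scales is irrelevant.
A change of 1°R is a change of 5/9°C, so per °R the value is 3.3 × 5/9 = 1.833.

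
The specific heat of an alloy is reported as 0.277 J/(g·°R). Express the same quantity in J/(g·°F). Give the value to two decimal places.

The quantity depends on a temperature interval, so only the ratio of degree sizes applies; the offset between the scales is irrelevant.
A change of 1°F is a change of 1°R, so per °F the value is 0.277 × 1 = 0.28.

0.28 J/(g·°F)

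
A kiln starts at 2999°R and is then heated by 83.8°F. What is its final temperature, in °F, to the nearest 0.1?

Initial temperature in Celsius: (2999 - 491.67) × 5/9 = 1392.9611°C.
The 83.8°F change is an interval, so only the factor 5/9 applies: +83.8 × 5/9 = +46.5556°C.
Final Celsius temperature: 1392.9611 + 46.5556 = 1439.5167°C.
In Fahrenheit: 1439.5167 × 1.8 + 32 = 2623.1°F.

2623.1°F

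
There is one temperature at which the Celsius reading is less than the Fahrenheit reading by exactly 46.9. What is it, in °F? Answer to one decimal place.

Let F be the Fahrenheit reading. The Celsius reading is C = 5/9·F - 17.7778.
Require C - F = -46.9: (-4/9)·F - 17.7778 = -46.9.
F = (-46.9 + 17.7778) / (-4/9) = 65.5.

65.5°F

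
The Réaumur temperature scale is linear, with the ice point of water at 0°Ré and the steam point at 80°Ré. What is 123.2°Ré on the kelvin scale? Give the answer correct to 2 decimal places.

427.15 K

Linear interpolation between the fixed points: C = (123.2 - 0) × 100 / (80 - 0) = 154.0000°C.
Then 154.0000 + 273.15 = 427.15 K.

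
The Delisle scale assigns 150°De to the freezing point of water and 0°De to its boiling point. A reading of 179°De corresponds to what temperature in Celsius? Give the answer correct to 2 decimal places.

-19.33°C

Linear interpolation between the fixed points: C = (179 - 150) × 100 / (0 - 150) = -19.3333°C.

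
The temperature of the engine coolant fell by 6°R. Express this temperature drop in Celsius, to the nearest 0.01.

For a temperature interval the offset drops out; only the factor 5/9 applies.
6 × 5/9 = 3.33.

3.33°C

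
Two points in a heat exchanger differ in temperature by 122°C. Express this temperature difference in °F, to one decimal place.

For a temperature interval the offset drops out; only the factor 1.8 applies.
122 × 1.8 = 219.6.

219.6°F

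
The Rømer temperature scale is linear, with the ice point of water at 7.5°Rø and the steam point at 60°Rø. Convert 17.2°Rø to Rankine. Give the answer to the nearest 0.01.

524.93°R

Linear interpolation between the fixed points: C = (17.2 - 7.5) × 100 / (60 - 7.5) = 18.4762°C.
Then 18.4762 × 1.8 + 491.67 = 524.93°R.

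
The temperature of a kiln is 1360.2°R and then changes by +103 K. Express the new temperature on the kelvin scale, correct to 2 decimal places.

858.67 K

Initial temperature in Celsius: (1360.2 - 491.67) × 5/9 = 482.5167°C.
The 103 K change is an interval; Kelvin and Celsius degrees are the same size, so ΔC = +103°C.
Final Celsius temperature: 482.5167 + 103.0000 = 585.5167°C.
In kelvin: 585.5167 + 273.15 = 858.67 K.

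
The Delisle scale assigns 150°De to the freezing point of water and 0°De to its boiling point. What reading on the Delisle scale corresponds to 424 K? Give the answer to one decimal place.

First in Celsius: 424 - 273.15 = 150.8500°C.
Linearly onto the Delisle scale: 150 + (150.8500 / 100) × (0 - 150) = -76.3°De.

-76.3°De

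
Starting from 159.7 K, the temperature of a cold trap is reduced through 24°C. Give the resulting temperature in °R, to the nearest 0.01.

244.26°R

Initial temperature in Celsius: 159.7 - 273.15 = -113.4500°C.
Final Celsius temperature: -113.4500 - 24.0000 = -137.4500°C.
In Rankine: -137.4500 × 1.8 + 491.67 = 244.26°R.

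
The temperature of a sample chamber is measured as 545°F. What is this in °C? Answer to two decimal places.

In Celsius: (545 - 32) × 5/9 = 285.0000°C.

285.00°C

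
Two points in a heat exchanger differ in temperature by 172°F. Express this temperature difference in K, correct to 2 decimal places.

Only the scale ratio 5/9 matters for a change in temperature.
172 × 5/9 = 95.56.

95.56 K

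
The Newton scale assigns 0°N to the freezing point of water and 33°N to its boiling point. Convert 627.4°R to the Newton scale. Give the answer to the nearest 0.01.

First in Celsius: (627.4 - 491.67) × 5/9 = 75.4056°C.
Linearly onto the Newton scale: 0 + (75.4056 / 100) × (33 - 0) = 24.88°N.

24.88°N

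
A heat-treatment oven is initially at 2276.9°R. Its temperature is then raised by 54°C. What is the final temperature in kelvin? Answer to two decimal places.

Initial temperature in Celsius: (2276.9 - 491.67) × 5/9 = 991.7944°C.
Final Celsius temperature: 991.7944 + 54.0000 = 1045.7944°C.
In kelvin: 1045.7944 + 273.15 = 1318.94 K.

1318.94 K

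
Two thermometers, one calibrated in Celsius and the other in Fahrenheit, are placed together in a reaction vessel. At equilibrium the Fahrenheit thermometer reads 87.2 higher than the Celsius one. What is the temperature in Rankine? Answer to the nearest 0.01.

615.87°R

Let x be the Celsius reading; then the Fahrenheit reading is 1.8·x + 32.
(1.8·x + 32) - x = 87.2  ⇒  (0.8)·x = 55.2  ⇒  x = 69.0000°C.
In Rankine: 69.0000 × 1.8 + 491.67 = 615.87°R.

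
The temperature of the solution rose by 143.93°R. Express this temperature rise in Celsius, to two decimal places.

Only the scale ratio 5/9 matters for a change in temperature.
143.93 × 5/9 = 79.96.

79.96°C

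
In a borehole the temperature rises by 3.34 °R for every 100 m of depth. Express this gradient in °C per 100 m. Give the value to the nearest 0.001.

Since only a temperature interval is involved, the additive offset between the scales drops out.
A change of 1°R is a change of 5/9°C, so 3.34 × 5/9 = 1.856.

1.856 °C/100 m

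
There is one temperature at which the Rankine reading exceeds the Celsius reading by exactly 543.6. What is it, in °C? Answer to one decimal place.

64.9°C

Let C be the Celsius reading. The Rankine reading is R = 1.8·C + 491.67.
Require R - C = 543.6: (0.8)·C + 491.67 = 543.6.
C = (543.6 - 491.67) / (0.8) = 64.9.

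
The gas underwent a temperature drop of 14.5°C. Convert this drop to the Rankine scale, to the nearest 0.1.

26.1°R

Only the scale ratio 1.8 matters for a change in temperature.
14.5 × 1.8 = 26.1.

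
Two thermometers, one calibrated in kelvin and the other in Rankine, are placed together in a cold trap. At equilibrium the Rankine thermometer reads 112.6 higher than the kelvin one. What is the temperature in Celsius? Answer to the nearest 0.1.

-132.4°C

Let x be the kelvin reading; then the Rankine reading is 1.8·x.
(1.8·x) - x = 112.6  ⇒  (0.8)·x = 112.6  ⇒  x = 140.7500 K.
In Celsius: 140.75 - 273.15 = -132.4°C.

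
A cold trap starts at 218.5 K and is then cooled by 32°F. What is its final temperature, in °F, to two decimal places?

Initial temperature in Celsius: 218.5 - 273.15 = -54.6500°C.
The 32°F change is an interval, so only the factor 5/9 applies: -32 × 5/9 = -17.7778°C.
Final Celsius temperature: -54.6500 - 17.7778 = -72.4278°C.
In Fahrenheit: -72.4278 × 1.8 + 32 = -98.37°F.

-98.37°F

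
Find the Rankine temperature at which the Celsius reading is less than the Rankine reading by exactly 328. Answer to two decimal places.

123.41°R

Let R be the Rankine reading. The Celsius reading is C = 5/9·R - 273.15.
Require C - R = -328: (-4/9)·R - 273.15 = -328.
R = (-328 + 273.15) / (-4/9) = 123.41.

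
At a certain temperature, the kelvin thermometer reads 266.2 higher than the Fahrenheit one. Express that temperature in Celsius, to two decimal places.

-31.31°C

Let x be the Fahrenheit reading; then the kelvin reading is 5/9·x + 255.372.
(5/9·x + 255.372) - x = 266.2  ⇒  (-4/9)·x = 10.8278  ⇒  x = -24.3625°F.
In Celsius: (-24.3625 - 32) × 5/9 = -31.31°C.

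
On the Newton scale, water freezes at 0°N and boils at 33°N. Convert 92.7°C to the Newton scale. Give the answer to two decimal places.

30.59°N

Linearly onto the Newton scale: 0 + (92.7000 / 100) × (33 - 0) = 30.59°N.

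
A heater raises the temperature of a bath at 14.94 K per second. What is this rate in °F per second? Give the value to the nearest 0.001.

The quantity depends on a temperature interval, so only the ratio of degree sizes applies; the offset between the scales is irrelevant.
A change of 1 K is a change of 1.8°F, so 14.94 × 1.8 = 26.892.

26.892 °F/second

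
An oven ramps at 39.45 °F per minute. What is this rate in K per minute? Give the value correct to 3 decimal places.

The quantity depends on a temperature interval, so only the ratio of degree sizes applies; the offset between the scales is irrelevant.
A change of 1°F is a change of 5/9 K, so 39.45 × 5/9 = 21.917.

21.917 K/minute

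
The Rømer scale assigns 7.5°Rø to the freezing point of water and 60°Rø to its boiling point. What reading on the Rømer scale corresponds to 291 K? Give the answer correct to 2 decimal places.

16.87°Rø

First in Celsius: 291 - 273.15 = 17.8500°C.
Linearly onto the Rømer scale: 7.5 + (17.8500 / 100) × (60 - 7.5) = 16.87°Rø.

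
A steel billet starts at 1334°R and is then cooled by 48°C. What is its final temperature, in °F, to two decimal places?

787.93°F

Initial temperature in Celsius: (1334 - 491.67) × 5/9 = 467.9611°C.
Final Celsius temperature: 467.9611 - 48.0000 = 419.9611°C.
In Fahrenheit: 419.9611 × 1.8 + 32 = 787.93°F.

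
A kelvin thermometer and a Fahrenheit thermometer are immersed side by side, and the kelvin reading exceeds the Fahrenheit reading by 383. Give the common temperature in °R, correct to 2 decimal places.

172.51°R

Let x be the kelvin reading; then the Fahrenheit reading is 1.8·x - 459.67.
(1.8·x - 459.67) - x = -383  ⇒  (0.8)·x = 76.67  ⇒  x = 95.8375 K.
In Celsius: 95.8375 - 273.15 = -177.3125°C.
In Rankine: -177.3125 × 1.8 + 491.67 = 172.51°R.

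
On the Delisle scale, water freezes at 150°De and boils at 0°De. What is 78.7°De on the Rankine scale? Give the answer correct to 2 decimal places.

Linear interpolation between the fixed points: C = (78.7 - 150) × 100 / (0 - 150) = 47.5333°C.
Then 47.5333 × 1.8 + 491.67 = 577.23°R.

577.23°R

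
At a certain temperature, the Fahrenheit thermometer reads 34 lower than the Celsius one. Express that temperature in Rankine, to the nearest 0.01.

343.17°R

Let x be the Celsius reading; then the Fahrenheit reading is 1.8·x + 32.
(1.8·x + 32) - x = -34  ⇒  (0.8)·x = -66  ⇒  x = -82.5000°C.
In Rankine: -82.5000 × 1.8 + 491.67 = 343.17°R.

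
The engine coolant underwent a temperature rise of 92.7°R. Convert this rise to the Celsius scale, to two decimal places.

51.50°C

Only the scale ratio 5/9 matters for a change in temperature.
92.7 × 5/9 = 51.50.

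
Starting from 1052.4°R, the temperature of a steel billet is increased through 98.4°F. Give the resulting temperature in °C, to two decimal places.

Initial temperature in Celsius: (1052.4 - 491.67) × 5/9 = 311.5167°C.
The 98.4°F change is an interval, so only the factor 5/9 applies: +98.4 × 5/9 = +54.6667°C.
Final Celsius temperature: 311.5167 + 54.6667 = 366.1833°C.

366.18°C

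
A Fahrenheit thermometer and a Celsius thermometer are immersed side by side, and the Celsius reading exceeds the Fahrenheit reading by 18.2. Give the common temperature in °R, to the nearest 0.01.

Let x be the Fahrenheit reading; then the Celsius reading is 5/9·x - 17.7778.
(5/9·x - 17.7778) - x = 18.2  ⇒  (-4/9)·x = 35.9778  ⇒  x = -80.9500°F.
In Celsius: (-80.95 - 32) × 5/9 = -62.7500°C.
In Rankine: -62.7500 × 1.8 + 491.67 = 378.72°R.

378.72°R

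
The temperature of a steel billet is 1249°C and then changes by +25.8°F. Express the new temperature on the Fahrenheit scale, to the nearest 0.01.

The 25.8°F change is an interval, so only the factor 5/9 applies: +25.8 × 5/9 = +14.3333°C.
Final Celsius temperature: 1249.0000 + 14.3333 = 1263.3333°C.
In Fahrenheit: 1263.3333 × 1.8 + 32 = 2306.00°F.

2306.00°F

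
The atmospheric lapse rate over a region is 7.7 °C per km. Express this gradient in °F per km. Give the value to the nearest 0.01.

The quantity depends on a temperature interval, so only the ratio of degree sizes applies; the offset between the scales is irrelevant.
A change of 1°C is a change of 1.8°F, so 7.7 × 1.8 = 13.86.

13.86 °F/km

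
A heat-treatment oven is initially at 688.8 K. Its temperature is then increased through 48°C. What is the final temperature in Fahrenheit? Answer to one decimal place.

866.6°F

Initial temperature in Celsius: 688.8 - 273.15 = 415.6500°C.
Final Celsius temperature: 415.6500 + 48.0000 = 463.6500°C.
In Fahrenheit: 463.6500 × 1.8 + 32 = 866.6°F.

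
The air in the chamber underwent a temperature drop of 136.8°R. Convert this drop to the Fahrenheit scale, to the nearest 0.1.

136.8°F

Rankine and Fahrenheit degrees are the same size, so the interval is unchanged: 136.8.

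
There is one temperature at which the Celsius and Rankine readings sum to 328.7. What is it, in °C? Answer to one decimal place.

-58.2°C

Let C be the Celsius reading. The Rankine reading is R = 1.8·C + 491.67.
Require C + R = 328.7: (2.8)·C + 491.67 = 328.7.
C = (328.7 - 491.67) / (2.8) = -58.2.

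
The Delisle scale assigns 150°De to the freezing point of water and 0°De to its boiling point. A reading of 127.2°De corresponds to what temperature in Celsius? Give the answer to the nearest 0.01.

15.20°C

Linear interpolation between the fixed points: C = (127.2 - 150) × 100 / (0 - 150) = 15.2000°C.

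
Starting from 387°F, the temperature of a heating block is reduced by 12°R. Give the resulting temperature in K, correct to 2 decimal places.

463.71 K

Initial temperature in Celsius: (387 - 32) × 5/9 = 197.2222°C.
The 12°R change is an interval, so only the factor 5/9 applies: -12 × 5/9 = -6.6667°C.
Final Celsius temperature: 197.2222 - 6.6667 = 190.5556°C.
In kelvin: 190.5556 + 273.15 = 463.71 K.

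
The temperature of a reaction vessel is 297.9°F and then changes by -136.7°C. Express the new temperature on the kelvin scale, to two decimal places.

284.17 K

Initial temperature in Celsius: (297.9 - 32) × 5/9 = 147.7222°C.
Final Celsius temperature: 147.7222 - 136.7000 = 11.0222°C.
In kelvin: 11.0222 + 273.15 = 284.17 K.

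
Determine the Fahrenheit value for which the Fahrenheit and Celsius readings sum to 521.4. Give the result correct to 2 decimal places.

346.61°F

Let F be the Fahrenheit reading. The Celsius reading is C = 5/9·F - 17.7778.
Require F + C = 521.4: (14/9)·F - 17.7778 = 521.4.
F = (521.4 + 17.7778) / (14/9) = 346.61.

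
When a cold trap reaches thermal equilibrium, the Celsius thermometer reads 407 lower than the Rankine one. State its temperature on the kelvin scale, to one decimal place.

Let x be the Rankine reading; then the Celsius reading is 5/9·x - 273.15.
(5/9·x - 273.15) - x = -407  ⇒  (-4/9)·x = -133.85  ⇒  x = 301.1625°R.
In Celsius: (301.1625 - 491.67) × 5/9 = -105.8375°C.
In kelvin: -105.8375 + 273.15 = 167.3 K.

167.3 K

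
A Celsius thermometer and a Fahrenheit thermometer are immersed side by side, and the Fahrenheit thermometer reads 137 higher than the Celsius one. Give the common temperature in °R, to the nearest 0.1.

Let x be the Celsius reading; then the Fahrenheit reading is 1.8·x + 32.
(1.8·x + 32) - x = 137  ⇒  (0.8)·x = 105  ⇒  x = 131.2500°C.
In Rankine: 131.2500 × 1.8 + 491.67 = 727.9°R.

727.9°R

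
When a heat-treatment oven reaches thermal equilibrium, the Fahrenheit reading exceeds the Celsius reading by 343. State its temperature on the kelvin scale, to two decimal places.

Let x be the Celsius reading; then the Fahrenheit reading is 1.8·x + 32.
(1.8·x + 32) - x = 343  ⇒  (0.8)·x = 311  ⇒  x = 388.7500°C.
In kelvin: 388.7500 + 273.15 = 661.90 K.

661.90 K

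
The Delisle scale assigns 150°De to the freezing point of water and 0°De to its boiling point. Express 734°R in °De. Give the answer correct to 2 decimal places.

-51.94°De

First in Celsius: (734 - 491.67) × 5/9 = 134.6278°C.
Linearly onto the Delisle scale: 150 + (134.6278 / 100) × (0 - 150) = -51.94°De.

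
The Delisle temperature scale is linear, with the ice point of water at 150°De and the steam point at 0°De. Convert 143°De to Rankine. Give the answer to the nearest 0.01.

Linear interpolation between the fixed points: C = (143 - 150) × 100 / (0 - 150) = 4.6667°C.
Then 4.6667 × 1.8 + 491.67 = 500.07°R.

500.07°R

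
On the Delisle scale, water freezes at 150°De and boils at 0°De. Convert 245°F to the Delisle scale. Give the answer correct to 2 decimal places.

First in Celsius: (245 - 32) × 5/9 = 118.3333°C.
Linearly onto the Delisle scale: 150 + (118.3333 / 100) × (0 - 150) = -27.50°De.

-27.50°De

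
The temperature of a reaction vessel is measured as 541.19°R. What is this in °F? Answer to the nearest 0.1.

In Celsius: (541.19 - 491.67) × 5/9 = 27.5111°C.
In Fahrenheit: 27.5111 × 1.8 + 32 = 81.5°F.

81.5°F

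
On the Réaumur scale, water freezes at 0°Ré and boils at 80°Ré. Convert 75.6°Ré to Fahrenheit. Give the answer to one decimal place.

202.1°F

Linear interpolation between the fixed points: C = (75.6 - 0) × 100 / (80 - 0) = 94.5000°C.
Then 94.5000 × 1.8 + 32 = 202.1°F.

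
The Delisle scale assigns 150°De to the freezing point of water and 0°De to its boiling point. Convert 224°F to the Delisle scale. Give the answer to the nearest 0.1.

-10.0°De

First in Celsius: (224 - 32) × 5/9 = 106.6667°C.
Linearly onto the Delisle scale: 150 + (106.6667 / 100) × (0 - 150) = -10.0°De.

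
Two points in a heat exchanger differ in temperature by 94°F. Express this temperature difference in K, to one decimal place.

An interval of 1°F corresponds to 5/9 K.
94 × 5/9 = 52.2.

52.2 K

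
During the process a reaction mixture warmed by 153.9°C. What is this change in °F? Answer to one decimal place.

Only the scale ratio 1.8 matters for a change in temperature.
153.9 × 1.8 = 277.0.

277.0°F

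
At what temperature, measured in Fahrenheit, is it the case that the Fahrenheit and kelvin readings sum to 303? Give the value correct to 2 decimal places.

Let F be the Fahrenheit reading. The kelvin reading is K = 5/9·F + 255.372.
Require F + K = 303: (14/9)·F + 255.372 = 303.
F = (303 - 255.372) / (14/9) = 30.62.

30.62°F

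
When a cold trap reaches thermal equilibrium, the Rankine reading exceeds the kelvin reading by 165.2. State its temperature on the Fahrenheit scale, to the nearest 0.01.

-87.97°F

Let x be the Rankine reading; then the kelvin reading is 5/9·x.
(5/9·x) - x = -165.2  ⇒  (-4/9)·x = -165.2  ⇒  x = 371.7000°R.
In Celsius: (371.7 - 491.67) × 5/9 = -66.6500°C.
In Fahrenheit: -66.6500 × 1.8 + 32 = -87.97°F.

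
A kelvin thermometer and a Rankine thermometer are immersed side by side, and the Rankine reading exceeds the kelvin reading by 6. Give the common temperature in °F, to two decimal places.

-446.17°F

Let x be the kelvin reading; then the Rankine reading is 1.8·x.
(1.8·x) - x = 6  ⇒  (0.8)·x = 6  ⇒  x = 7.5000 K.
In Celsius: 7.5 - 273.15 = -265.6500°C.
In Fahrenheit: -265.6500 × 1.8 + 32 = -446.17°F.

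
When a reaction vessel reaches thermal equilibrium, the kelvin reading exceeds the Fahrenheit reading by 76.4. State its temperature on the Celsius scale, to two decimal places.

205.94°C

Let x be the Fahrenheit reading; then the kelvin reading is 5/9·x + 255.372.
(5/9·x + 255.372) - x = 76.4  ⇒  (-4/9)·x = -178.972  ⇒  x = 402.6875°F.
In Celsius: (402.6875 - 32) × 5/9 = 205.94°C.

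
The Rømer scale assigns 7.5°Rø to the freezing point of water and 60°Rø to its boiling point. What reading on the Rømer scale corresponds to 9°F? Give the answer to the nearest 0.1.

First in Celsius: (9 - 32) × 5/9 = -12.7778°C.
Linearly onto the Rømer scale: 7.5 + (-12.7778 / 100) × (60 - 7.5) = 0.8°Rø.

0.8°Rø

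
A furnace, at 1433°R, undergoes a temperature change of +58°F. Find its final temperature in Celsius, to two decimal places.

555.18°C

Initial temperature in Celsius: (1433 - 491.67) × 5/9 = 522.9611°C.
The 58°F change is an interval, so only the factor 5/9 applies: +58 × 5/9 = +32.2222°C.
Final Celsius temperature: 522.9611 + 32.2222 = 555.1833°C.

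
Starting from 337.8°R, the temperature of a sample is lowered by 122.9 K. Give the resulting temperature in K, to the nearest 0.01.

Initial temperature in Celsius: (337.8 - 491.67) × 5/9 = -85.4833°C.
The 122.9 K change is an interval; Kelvin and Celsius degrees are the same size, so ΔC = -122.9°C.
Final Celsius temperature: -85.4833 - 122.9000 = -208.3833°C.
In kelvin: -208.3833 + 273.15 = 64.77 K.

64.77 K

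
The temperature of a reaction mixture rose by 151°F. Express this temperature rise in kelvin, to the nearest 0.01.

83.89 K

For a temperature interval the offset drops out; only the factor 5/9 applies.
151 × 5/9 = 83.89.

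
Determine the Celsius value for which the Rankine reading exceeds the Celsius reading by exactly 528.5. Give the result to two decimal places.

Let C be the Celsius reading. The Rankine reading is R = 1.8·C + 491.67.
Require R - C = 528.5: (0.8)·C + 491.67 = 528.5.
C = (528.5 - 491.67) / (0.8) = 46.04.

46.04°C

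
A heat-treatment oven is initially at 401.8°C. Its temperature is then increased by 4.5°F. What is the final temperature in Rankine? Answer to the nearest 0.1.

1219.4°R

The 4.5°F change is an interval, so only the factor 5/9 applies: +4.5 × 5/9 = +2.5000°C.
Final Celsius temperature: 401.8000 + 2.5000 = 404.3000°C.
In Rankine: 404.3000 × 1.8 + 491.67 = 1219.4°R.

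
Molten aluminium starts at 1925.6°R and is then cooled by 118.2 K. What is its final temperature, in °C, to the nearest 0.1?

Initial temperature in Celsius: (1925.6 - 491.67) × 5/9 = 796.6278°C.
The 118.2 K change is an interval; Kelvin and Celsius degrees are the same size, so ΔC = -118.2°C.
Final Celsius temperature: 796.6278 - 118.2000 = 678.4278°C.

678.4°C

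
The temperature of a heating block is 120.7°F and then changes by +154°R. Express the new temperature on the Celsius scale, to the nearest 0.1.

Initial temperature in Celsius: (120.7 - 32) × 5/9 = 49.2778°C.
The 154°R change is an interval, so only the factor 5/9 applies: +154 × 5/9 = +85.5556°C.
Final Celsius temperature: 49.2778 + 85.5556 = 134.8333°C.

134.8°C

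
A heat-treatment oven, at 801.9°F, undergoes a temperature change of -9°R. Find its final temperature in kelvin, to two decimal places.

695.87 K

Initial temperature in Celsius: (801.9 - 32) × 5/9 = 427.7222°C.
The 9°R change is an interval, so only the factor 5/9 applies: -9 × 5/9 = -5.0000°C.
Final Celsius temperature: 427.7222 - 5.0000 = 422.7222°C.
In kelvin: 422.7222 + 273.15 = 695.87 K.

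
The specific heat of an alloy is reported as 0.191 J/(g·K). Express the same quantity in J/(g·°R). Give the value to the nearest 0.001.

0.106 J/(g·°R)

The quantity depends on a temperature interval, so only the ratio of degree sizes applies; the offset between the scales is irrelevant.
A change of 1°R is a change of 5/9 K, so per °R the value is 0.191 × 5/9 = 0.106.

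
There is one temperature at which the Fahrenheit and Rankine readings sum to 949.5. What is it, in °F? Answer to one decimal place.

244.9°F

Let F be the Fahrenheit reading. The Rankine reading is R = 1·F + 459.67.
Require F + R = 949.5: (2)·F + 459.67 = 949.5.
F = (949.5 - 459.67) / (2) = 244.9.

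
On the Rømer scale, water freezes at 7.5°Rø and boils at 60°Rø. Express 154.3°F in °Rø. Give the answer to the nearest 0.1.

First in Celsius: (154.3 - 32) × 5/9 = 67.9444°C.
Linearly onto the Rømer scale: 7.5 + (67.9444 / 100) × (60 - 7.5) = 43.2°Rø.

43.2°Rø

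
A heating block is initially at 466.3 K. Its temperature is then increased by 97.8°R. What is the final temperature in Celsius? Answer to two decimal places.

247.48°C

Initial temperature in Celsius: 466.3 - 273.15 = 193.1500°C.
The 97.8°R change is an interval, so only the factor 5/9 applies: +97.8 × 5/9 = +54.3333°C.
Final Celsius temperature: 193.1500 + 54.3333 = 247.4833°C.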